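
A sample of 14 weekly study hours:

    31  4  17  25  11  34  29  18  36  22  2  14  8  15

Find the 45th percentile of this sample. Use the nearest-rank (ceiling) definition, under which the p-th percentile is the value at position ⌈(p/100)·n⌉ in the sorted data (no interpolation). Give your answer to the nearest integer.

17

Sorted: 2, 4, 8, 11, 14, 15, 17, 18, 22, 25, 29, 31, 34, 36.
n = 14.
Position = ⌈45/100 · 14⌉ = ⌈6.3⌉ = 7.
The value at rank 7 is 17.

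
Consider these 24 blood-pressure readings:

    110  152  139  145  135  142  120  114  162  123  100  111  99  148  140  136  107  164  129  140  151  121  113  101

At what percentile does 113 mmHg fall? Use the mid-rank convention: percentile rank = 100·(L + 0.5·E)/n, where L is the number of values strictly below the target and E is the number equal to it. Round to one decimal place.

27.1

Sorted: 99, 100, 101, 107, 110, 111, 113, 114, 120, 121, 123, 129, 135, 136, 139, 140, 140, 142, 145, 148, 151, 152, 162, 164.
Count below 113: L = 6; count equal: E = 1; n = 24.
Percentile rank = 100·(6 + 0.5·1)/24 = 100·6.5/24 = 27.08.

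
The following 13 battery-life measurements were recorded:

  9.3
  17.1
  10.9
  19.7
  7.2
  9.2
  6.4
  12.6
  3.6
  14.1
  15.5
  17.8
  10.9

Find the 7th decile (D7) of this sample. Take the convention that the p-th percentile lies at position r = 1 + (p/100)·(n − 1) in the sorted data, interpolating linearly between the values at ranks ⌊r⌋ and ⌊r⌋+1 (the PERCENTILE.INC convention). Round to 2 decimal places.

14.66

Sorted: 3.6, 6.4, 7.2, 9.2, 9.3, 10.9, 10.9, 12.6, 14.1, 15.5, 17.1, 17.8, 19.7.
n = 13.
r = 1 + (70/100)·(13 − 1) = 1 + 8.4 = 9.4.
Rank 9 is 14.1 and rank 10 is 15.5.
Interpolate: 14.1 + 0.4·(15.5 − 14.1) = 14.1 + 0.4·1.4 = 14.66.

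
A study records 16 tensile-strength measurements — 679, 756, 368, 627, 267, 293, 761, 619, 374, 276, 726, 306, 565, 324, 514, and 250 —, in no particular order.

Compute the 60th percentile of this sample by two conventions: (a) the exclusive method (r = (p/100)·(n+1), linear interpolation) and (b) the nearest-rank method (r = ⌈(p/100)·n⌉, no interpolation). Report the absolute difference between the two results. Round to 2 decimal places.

Sorted: 250, 267, 276, 293, 306, 324, 368, 374, 514, 565, 619, 627, 679, 726, 756, 761.
n = 16.
(a) r = 10.2; between ranks 10 (565) and 11 (619): 575.8.
(b) the nearest-rank method: rank 10 → 565.
|575.8 − 565| = 10.8.

10.80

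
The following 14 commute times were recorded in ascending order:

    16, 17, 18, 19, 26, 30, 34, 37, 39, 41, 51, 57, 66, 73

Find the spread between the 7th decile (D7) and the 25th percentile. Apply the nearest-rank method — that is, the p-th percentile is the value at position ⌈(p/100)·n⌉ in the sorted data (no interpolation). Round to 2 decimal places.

n = 14.
P25: rank ⌈25/100·14⌉ = 4 → 19.
P70: rank ⌈70/100·14⌉ = 10 → 41.
Difference: 41 − 19 = 22.

22.00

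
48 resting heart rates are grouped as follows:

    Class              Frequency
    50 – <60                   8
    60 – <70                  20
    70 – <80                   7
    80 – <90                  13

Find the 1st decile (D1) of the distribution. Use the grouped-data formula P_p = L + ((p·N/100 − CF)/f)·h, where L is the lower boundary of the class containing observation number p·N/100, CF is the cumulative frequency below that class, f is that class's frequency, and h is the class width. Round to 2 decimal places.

56.00

N = 48; target position k = 10/100 · 48 = 4.8.
Cumulative frequencies: 8, 28, 35, 48.
Observation 4.8 falls in the class 50 – <60.
L = 50, CF = 0, f = 8, h = 10.
P10 = 50 + ((4.8 − 0)/8)·10 = 50 + 6 = 56.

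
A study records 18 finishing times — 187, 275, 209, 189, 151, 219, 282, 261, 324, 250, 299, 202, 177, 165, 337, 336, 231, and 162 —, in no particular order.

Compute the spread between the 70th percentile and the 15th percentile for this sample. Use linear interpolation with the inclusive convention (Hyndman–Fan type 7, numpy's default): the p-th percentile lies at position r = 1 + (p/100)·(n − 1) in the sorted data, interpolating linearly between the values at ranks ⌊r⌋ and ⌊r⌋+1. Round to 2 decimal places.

Sorted: 151, 162, 165, 177, 187, 189, 202, 209, 219, 231, 250, 261, 275, 282, 299, 324, 336, 337.
n = 18.
P15: r = 3.55; ranks 3–4 are 165, 177; interpolating gives 171.6.
P70: r = 12.9; ranks 12–13 are 261, 275; interpolating gives 273.6.
Difference: 273.6 − 171.6 = 102.

102.00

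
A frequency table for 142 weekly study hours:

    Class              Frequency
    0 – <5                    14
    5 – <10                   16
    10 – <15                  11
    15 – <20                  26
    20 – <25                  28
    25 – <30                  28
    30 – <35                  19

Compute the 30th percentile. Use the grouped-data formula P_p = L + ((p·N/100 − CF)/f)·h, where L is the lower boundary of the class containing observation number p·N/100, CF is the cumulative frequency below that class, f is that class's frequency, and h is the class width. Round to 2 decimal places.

15.31

N = 142; target position k = 30/100 · 142 = 42.6.
Cumulative frequencies: 14, 30, 41, 67, 95, 123, 142.
Observation 42.6 falls in the class 15 – <20.
L = 15, CF = 41, f = 26, h = 5.
P30 = 15 + ((42.6 − 41)/26)·5 = 15 + 0.307692 = 15.3077.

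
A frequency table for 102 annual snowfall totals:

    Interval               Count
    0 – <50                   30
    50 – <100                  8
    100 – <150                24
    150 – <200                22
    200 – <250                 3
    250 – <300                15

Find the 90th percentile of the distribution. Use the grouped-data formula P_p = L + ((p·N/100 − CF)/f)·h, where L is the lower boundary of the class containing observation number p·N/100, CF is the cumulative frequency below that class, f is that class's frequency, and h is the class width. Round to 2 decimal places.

266.00

N = 102; target position k = 90/100 · 102 = 91.8.
Cumulative frequencies: 30, 38, 62, 84, 87, 102.
Observation 91.8 falls in the class 250 – <300.
L = 250, CF = 87, f = 15, h = 50.
P90 = 250 + ((91.8 − 87)/15)·50 = 250 + 16 = 266.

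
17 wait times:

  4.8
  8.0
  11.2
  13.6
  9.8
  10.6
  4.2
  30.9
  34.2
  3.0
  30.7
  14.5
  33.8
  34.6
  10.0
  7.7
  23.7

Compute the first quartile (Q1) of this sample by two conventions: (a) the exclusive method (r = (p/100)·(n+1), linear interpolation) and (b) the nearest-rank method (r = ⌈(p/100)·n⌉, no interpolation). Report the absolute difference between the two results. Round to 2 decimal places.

Sorted: 3.0, 4.2, 4.8, 7.7, 8.0, 9.8, 10.0, 10.6, 11.2, 13.6, 14.5, 23.7, 30.7, 30.9, 33.8, 34.2, 34.6.
n = 17.
(a) r = 4.5; between ranks 4 (7.7) and 5 (8.0): 7.85.
(b) the nearest-rank method: rank 5 → 8.
|7.85 − 8| = 0.15.

0.15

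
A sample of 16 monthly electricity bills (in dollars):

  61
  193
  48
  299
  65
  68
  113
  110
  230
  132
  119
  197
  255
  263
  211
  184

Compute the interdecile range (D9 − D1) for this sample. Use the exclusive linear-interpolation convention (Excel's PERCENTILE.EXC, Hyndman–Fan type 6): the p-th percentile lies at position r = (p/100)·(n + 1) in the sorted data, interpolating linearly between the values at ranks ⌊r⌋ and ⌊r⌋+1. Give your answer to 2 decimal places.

Sorted: 48, 61, 65, 68, 110, 113, 119, 132, 184, 193, 197, 211, 230, 255, 263, 299.
n = 16.
P10: r = 1.7; ranks 1–2 are 48, 61; interpolating gives 57.1.
P90: r = 15.3; ranks 15–16 are 263, 299; interpolating gives 273.8.
Difference: 273.8 − 57.1 = 216.7.

216.70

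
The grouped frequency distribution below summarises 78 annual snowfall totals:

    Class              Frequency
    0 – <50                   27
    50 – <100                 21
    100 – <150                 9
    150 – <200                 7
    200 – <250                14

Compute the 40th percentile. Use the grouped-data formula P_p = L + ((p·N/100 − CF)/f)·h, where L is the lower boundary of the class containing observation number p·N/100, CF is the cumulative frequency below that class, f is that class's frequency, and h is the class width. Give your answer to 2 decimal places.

60.00

N = 78; target position k = 40/100 · 78 = 31.2.
Cumulative frequencies: 27, 48, 57, 64, 78.
Observation 31.2 falls in the class 50 – <100.
L = 50, CF = 27, f = 21, h = 50.
P40 = 50 + ((31.2 − 27)/21)·50 = 50 + 10 = 60.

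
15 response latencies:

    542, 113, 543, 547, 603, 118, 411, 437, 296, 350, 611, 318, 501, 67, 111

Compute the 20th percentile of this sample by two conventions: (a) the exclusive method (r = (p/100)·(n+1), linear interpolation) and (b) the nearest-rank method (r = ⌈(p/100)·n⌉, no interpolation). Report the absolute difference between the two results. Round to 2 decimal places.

1.00

Sorted: 67, 111, 113, 118, 296, 318, 350, 411, 437, 501, 542, 543, 547, 603, 611.
n = 15.
(a) r = 3.2; between ranks 3 (113) and 4 (118): 114.
(b) the nearest-rank method: rank 3 → 113.
|114 − 113| = 1.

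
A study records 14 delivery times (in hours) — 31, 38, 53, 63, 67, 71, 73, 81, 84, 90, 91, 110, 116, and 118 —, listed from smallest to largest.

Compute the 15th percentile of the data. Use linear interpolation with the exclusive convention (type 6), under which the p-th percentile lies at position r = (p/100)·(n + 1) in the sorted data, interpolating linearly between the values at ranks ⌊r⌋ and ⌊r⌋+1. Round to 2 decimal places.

n = 14.
r = (15/100)·(14 + 1) = 2.25.
Rank 2 is 38 and rank 3 is 53.
Interpolate: 38 + 0.25·(53 − 38) = 38 + 0.25·15 = 41.75.

41.75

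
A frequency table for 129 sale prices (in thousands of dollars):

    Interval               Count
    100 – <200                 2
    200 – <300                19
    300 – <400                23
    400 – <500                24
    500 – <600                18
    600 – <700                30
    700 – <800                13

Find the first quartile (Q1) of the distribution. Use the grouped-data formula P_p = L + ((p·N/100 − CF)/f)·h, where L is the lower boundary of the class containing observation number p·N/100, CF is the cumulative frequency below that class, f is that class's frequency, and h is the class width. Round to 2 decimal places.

N = 129; target position k = 25/100 · 129 = 32.25.
Cumulative frequencies: 2, 21, 44, 68, 86, 116, 129.
Observation 32.25 falls in the class 300 – <400.
L = 300, CF = 21, f = 23, h = 100.
P25 = 300 + ((32.25 − 21)/23)·100 = 300 + 48.913 = 348.913.

348.91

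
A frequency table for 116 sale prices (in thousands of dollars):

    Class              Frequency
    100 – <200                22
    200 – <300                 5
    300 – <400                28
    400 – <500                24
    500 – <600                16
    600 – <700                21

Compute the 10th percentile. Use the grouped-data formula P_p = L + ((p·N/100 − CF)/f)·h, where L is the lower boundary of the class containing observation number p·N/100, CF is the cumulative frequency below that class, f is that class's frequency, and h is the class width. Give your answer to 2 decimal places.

152.73

N = 116; target position k = 10/100 · 116 = 11.6.
Cumulative frequencies: 22, 27, 55, 79, 95, 116.
Observation 11.6 falls in the class 100 – <200.
L = 100, CF = 0, f = 22, h = 100.
P10 = 100 + ((11.6 − 0)/22)·100 = 100 + 52.7273 = 152.727.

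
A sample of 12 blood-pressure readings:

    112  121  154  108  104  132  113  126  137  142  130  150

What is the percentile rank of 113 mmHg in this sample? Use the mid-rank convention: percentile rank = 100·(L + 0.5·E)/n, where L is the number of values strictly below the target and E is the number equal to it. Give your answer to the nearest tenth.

Sorted: 104, 108, 112, 113, 121, 126, 130, 132, 137, 142, 150, 154.
Count below 113: L = 3; count equal: E = 1; n = 12.
Percentile rank = 100·(3 + 0.5·1)/12 = 100·3.5/12 = 29.17.

29.2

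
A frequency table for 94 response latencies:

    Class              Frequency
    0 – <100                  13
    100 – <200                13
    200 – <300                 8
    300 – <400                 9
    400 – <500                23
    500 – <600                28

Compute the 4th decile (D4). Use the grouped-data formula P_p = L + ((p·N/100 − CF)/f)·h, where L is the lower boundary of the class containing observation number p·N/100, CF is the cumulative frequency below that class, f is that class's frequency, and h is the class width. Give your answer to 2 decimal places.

N = 94; target position k = 40/100 · 94 = 37.6.
Cumulative frequencies: 13, 26, 34, 43, 66, 94.
Observation 37.6 falls in the class 300 – <400.
L = 300, CF = 34, f = 9, h = 100.
P40 = 300 + ((37.6 − 34)/9)·100 = 300 + 40 = 340.

340.00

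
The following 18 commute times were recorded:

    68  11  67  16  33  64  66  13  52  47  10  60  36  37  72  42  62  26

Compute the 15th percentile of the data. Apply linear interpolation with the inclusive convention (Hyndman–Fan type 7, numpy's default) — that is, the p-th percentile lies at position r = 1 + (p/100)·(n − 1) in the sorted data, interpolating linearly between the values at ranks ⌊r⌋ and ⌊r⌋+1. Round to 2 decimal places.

Sorted: 10, 11, 13, 16, 26, 33, 36, 37, 42, 47, 52, 60, 62, 64, 66, 67, 68, 72.
n = 18.
r = 1 + (15/100)·(18 − 1) = 1 + 2.55 = 3.55.
Rank 3 is 13 and rank 4 is 16.
Interpolate: 13 + 0.55·(16 − 13) = 13 + 0.55·3 = 14.65.

14.65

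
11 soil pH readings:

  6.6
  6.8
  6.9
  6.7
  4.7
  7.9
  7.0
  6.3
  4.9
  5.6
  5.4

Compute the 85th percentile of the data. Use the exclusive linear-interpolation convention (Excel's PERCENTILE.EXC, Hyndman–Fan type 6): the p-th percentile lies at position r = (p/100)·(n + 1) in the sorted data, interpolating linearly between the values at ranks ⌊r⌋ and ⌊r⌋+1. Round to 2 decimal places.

Sorted: 4.7, 4.9, 5.4, 5.6, 6.3, 6.6, 6.7, 6.8, 6.9, 7.0, 7.9.
n = 11.
r = (85/100)·(11 + 1) = 10.2.
Rank 10 is 7.0 and rank 11 is 7.9.
Interpolate: 7.0 + 0.2·(7.9 − 7.0) = 7.0 + 0.2·0.9 = 7.18.

7.18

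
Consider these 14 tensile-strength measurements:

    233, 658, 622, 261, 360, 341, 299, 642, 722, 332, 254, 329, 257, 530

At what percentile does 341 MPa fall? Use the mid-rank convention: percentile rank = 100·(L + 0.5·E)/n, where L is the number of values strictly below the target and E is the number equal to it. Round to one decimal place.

Sorted: 233, 254, 257, 261, 299, 329, 332, 341, 360, 530, 622, 642, 658, 722.
Count below 341: L = 7; count equal: E = 1; n = 14.
Percentile rank = 100·(7 + 0.5·1)/14 = 100·7.5/14 = 53.57.

53.6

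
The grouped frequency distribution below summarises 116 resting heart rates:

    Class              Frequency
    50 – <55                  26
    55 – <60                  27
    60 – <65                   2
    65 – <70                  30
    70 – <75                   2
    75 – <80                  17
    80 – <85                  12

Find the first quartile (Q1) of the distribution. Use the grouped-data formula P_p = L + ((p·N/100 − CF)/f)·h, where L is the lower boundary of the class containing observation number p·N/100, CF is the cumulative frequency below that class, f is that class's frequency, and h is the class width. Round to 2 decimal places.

N = 116; target position k = 25/100 · 116 = 29.
Cumulative frequencies: 26, 53, 55, 85, 87, 104, 116.
Observation 29 falls in the class 55 – <60.
L = 55, CF = 26, f = 27, h = 5.
P25 = 55 + ((29 − 26)/27)·5 = 55 + 0.555556 = 55.5556.

55.56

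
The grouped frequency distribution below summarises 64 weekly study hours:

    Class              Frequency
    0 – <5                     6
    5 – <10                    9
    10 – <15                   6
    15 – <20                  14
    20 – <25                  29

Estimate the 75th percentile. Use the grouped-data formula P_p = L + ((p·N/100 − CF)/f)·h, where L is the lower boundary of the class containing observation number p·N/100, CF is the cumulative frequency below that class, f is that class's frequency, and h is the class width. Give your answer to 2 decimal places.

22.24

N = 64; target position k = 75/100 · 64 = 48.
Cumulative frequencies: 6, 15, 21, 35, 64.
Observation 48 falls in the class 20 – <25.
L = 20, CF = 35, f = 29, h = 5.
P75 = 20 + ((48 − 35)/29)·5 = 20 + 2.24138 = 22.2414.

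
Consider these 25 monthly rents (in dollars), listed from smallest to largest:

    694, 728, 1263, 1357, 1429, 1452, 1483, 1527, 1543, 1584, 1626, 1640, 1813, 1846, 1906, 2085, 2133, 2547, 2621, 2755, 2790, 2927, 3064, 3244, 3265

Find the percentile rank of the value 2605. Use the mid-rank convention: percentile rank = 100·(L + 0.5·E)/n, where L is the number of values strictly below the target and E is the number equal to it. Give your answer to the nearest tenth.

72.0

Count below 2605: L = 18; count equal: E = 0; n = 25.
Percentile rank = 100·(18 + 0.5·0)/25 = 100·18/25 = 72.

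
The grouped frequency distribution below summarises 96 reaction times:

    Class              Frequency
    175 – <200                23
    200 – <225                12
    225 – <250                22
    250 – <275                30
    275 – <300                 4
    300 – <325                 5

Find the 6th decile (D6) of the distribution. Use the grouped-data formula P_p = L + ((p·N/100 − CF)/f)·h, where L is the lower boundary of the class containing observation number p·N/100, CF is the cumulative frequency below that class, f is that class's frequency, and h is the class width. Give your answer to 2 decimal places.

N = 96; target position k = 60/100 · 96 = 57.6.
Cumulative frequencies: 23, 35, 57, 87, 91, 96.
Observation 57.6 falls in the class 250 – <275.
L = 250, CF = 57, f = 30, h = 25.
P60 = 250 + ((57.6 − 57)/30)·25 = 250 + 0.5 = 250.5.

250.50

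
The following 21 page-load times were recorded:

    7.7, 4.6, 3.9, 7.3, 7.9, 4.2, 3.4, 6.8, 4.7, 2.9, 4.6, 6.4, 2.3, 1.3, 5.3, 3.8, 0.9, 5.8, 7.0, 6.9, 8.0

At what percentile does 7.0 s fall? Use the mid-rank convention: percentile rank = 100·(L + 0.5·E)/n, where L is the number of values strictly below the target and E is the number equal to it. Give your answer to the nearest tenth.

78.6

Sorted: 0.9, 1.3, 2.3, 2.9, 3.4, 3.8, 3.9, 4.2, 4.6, 4.6, 4.7, 5.3, 5.8, 6.4, 6.8, 6.9, 7.0, 7.3, 7.7, 7.9, 8.0.
Count below 7.0: L = 16; count equal: E = 1; n = 21.
Percentile rank = 100·(16 + 0.5·1)/21 = 100·16.5/21 = 78.57.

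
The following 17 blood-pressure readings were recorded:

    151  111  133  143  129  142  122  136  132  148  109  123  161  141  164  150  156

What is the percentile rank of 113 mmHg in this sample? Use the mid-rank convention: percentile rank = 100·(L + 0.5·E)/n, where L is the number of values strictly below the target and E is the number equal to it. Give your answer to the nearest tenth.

11.8

Sorted: 109, 111, 122, 123, 129, 132, 133, 136, 141, 142, 143, 148, 150, 151, 156, 161, 164.
Count below 113: L = 2; count equal: E = 0; n = 17.
Percentile rank = 100·(2 + 0.5·0)/17 = 100·2/17 = 11.76.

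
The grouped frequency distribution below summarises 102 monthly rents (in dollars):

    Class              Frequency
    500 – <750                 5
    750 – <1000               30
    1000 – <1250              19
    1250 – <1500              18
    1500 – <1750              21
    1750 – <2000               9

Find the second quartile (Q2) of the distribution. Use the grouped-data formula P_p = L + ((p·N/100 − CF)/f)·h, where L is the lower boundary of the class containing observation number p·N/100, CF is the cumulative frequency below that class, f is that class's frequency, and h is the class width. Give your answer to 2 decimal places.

1210.53

N = 102; target position k = 50/100 · 102 = 51.
Cumulative frequencies: 5, 35, 54, 72, 93, 102.
Observation 51 falls in the class 1000 – <1250.
L = 1000, CF = 35, f = 19, h = 250.
P50 = 1000 + ((51 − 35)/19)·250 = 1000 + 210.526 = 1210.53.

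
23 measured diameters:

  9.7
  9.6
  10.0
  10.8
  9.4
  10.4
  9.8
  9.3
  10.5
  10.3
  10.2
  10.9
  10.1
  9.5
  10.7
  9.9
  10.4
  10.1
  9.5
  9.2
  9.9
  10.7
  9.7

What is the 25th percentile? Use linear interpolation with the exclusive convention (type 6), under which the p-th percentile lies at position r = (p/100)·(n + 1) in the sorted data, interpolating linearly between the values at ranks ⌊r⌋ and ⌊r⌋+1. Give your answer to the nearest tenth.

9.6

Sorted: 9.2, 9.3, 9.4, 9.5, 9.5, 9.6, 9.7, 9.7, 9.8, 9.9, 9.9, 10.0, 10.1, 10.1, 10.2, 10.3, 10.4, 10.4, 10.5, 10.7, 10.7, 10.8, 10.9.
n = 23.
r = (25/100)·(23 + 1) = 6.
r is an integer, so P25 is the value at rank 6: 9.6.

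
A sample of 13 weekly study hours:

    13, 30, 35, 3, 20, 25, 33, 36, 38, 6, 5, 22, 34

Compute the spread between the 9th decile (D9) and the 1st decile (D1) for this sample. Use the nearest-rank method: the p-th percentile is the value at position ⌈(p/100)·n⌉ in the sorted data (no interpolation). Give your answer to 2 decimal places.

Sorted: 3, 5, 6, 13, 20, 22, 25, 30, 33, 34, 35, 36, 38.
n = 13.
P10: rank ⌈10/100·13⌉ = 2 → 5.
P90: rank ⌈90/100·13⌉ = 12 → 36.
Difference: 36 − 5 = 31.

31.00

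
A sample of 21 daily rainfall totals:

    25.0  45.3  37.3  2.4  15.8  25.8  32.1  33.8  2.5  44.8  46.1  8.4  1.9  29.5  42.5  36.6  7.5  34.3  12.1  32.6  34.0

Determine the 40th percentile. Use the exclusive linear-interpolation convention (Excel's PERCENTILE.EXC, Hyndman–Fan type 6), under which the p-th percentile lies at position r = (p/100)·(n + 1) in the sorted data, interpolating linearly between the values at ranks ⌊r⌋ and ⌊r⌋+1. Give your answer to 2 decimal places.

25.64

Sorted: 1.9, 2.4, 2.5, 7.5, 8.4, 12.1, 15.8, 25.0, 25.8, 29.5, 32.1, 32.6, 33.8, 34.0, 34.3, 36.6, 37.3, 42.5, 44.8, 45.3, 46.1.
n = 21.
r = (40/100)·(21 + 1) = 8.8.
Rank 8 is 25.0 and rank 9 is 25.8.
Interpolate: 25.0 + 0.8·(25.8 − 25.0) = 25.0 + 0.8·0.8 = 25.64.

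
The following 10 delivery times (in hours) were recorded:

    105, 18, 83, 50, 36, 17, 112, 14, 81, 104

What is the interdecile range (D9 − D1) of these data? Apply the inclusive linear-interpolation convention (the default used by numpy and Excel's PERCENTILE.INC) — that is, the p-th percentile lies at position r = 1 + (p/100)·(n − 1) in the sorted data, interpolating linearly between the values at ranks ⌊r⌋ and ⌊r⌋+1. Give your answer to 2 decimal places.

Sorted: 14, 17, 18, 36, 50, 81, 83, 104, 105, 112.
n = 10.
P10: r = 1.9; ranks 1–2 are 14, 17; interpolating gives 16.7.
P90: r = 9.1; ranks 9–10 are 105, 112; interpolating gives 105.7.
Difference: 105.7 − 16.7 = 89.

89.00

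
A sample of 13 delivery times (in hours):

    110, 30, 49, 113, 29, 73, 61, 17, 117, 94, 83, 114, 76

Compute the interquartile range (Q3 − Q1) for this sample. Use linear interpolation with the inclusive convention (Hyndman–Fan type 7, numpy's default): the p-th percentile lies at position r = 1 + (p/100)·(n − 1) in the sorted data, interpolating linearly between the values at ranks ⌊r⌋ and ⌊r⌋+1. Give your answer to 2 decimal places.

Sorted: 17, 29, 30, 49, 61, 73, 76, 83, 94, 110, 113, 114, 117.
n = 13.
P25: r = 4 (integer) → 49.
P75: r = 10 (integer) → 110.
Difference: 110 − 49 = 61.

61.00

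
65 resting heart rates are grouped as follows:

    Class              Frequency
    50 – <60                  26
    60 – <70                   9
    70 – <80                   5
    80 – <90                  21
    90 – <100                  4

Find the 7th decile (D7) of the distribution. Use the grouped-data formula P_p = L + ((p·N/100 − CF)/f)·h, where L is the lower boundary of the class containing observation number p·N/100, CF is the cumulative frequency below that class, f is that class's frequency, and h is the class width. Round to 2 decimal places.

82.62

N = 65; target position k = 70/100 · 65 = 45.5.
Cumulative frequencies: 26, 35, 40, 61, 65.
Observation 45.5 falls in the class 80 – <90.
L = 80, CF = 40, f = 21, h = 10.
P70 = 80 + ((45.5 − 40)/21)·10 = 80 + 2.61905 = 82.619.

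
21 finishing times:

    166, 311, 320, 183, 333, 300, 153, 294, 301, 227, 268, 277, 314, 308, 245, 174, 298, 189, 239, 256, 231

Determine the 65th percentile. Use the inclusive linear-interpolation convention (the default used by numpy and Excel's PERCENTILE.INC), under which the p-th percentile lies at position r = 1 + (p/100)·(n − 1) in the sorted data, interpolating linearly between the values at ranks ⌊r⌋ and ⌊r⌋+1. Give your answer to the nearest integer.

298

Sorted: 153, 166, 174, 183, 189, 227, 231, 239, 245, 256, 268, 277, 294, 298, 300, 301, 308, 311, 314, 320, 333.
n = 21.
r = 1 + (65/100)·(21 − 1) = 1 + 13 = 14.
r is an integer, so P65 is the value at rank 14: 298.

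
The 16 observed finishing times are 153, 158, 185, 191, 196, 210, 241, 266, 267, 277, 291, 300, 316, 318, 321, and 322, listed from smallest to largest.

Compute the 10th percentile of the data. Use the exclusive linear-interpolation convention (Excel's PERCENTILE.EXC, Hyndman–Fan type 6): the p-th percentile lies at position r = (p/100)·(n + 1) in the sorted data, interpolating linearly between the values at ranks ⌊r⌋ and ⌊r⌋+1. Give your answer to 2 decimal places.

n = 16.
r = (10/100)·(16 + 1) = 1.7.
Rank 1 is 153 and rank 2 is 158.
Interpolate: 153 + 0.7·(158 − 153) = 153 + 0.7·5 = 156.5.

156.50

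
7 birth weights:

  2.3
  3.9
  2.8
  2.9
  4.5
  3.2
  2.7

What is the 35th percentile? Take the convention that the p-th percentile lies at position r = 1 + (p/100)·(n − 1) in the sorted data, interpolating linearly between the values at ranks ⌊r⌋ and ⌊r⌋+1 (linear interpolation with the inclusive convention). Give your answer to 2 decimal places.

2.81

Sorted: 2.3, 2.7, 2.8, 2.9, 3.2, 3.9, 4.5.
n = 7.
r = 1 + (35/100)·(7 − 1) = 1 + 2.1 = 3.1.
Rank 3 is 2.8 and rank 4 is 2.9.
Interpolate: 2.8 + 0.1·(2.9 − 2.8) = 2.8 + 0.1·0.1 = 2.81.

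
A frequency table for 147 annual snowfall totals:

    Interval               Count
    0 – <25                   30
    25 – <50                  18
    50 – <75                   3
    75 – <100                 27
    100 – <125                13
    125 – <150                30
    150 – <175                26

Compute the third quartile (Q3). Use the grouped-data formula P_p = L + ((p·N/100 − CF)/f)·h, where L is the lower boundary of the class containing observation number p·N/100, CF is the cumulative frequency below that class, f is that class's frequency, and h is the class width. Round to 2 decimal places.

141.04

N = 147; target position k = 75/100 · 147 = 110.25.
Cumulative frequencies: 30, 48, 51, 78, 91, 121, 147.
Observation 110.25 falls in the class 125 – <150.
L = 125, CF = 91, f = 30, h = 25.
P75 = 125 + ((110.25 − 91)/30)·25 = 125 + 16.0417 = 141.042.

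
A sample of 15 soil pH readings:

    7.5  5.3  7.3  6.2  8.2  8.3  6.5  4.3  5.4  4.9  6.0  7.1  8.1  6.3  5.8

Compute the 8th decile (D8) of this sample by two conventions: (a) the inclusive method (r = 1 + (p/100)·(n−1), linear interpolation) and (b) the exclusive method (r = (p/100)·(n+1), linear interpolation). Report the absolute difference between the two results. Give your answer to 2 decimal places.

0.36

Sorted: 4.3, 4.9, 5.3, 5.4, 5.8, 6.0, 6.2, 6.3, 6.5, 7.1, 7.3, 7.5, 8.1, 8.2, 8.3.
n = 15.
(a) r = 12.2; between ranks 12 (7.5) and 13 (8.1): 7.62.
(b) r = 12.8; between ranks 12 (7.5) and 13 (8.1): 7.98.
|7.62 − 7.98| = 0.36.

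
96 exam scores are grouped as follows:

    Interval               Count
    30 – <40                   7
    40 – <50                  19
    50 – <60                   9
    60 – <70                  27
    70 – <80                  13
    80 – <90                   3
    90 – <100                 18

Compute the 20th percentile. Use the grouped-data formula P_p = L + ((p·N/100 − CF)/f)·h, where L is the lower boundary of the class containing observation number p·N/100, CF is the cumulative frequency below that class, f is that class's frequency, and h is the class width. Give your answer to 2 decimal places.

46.42

N = 96; target position k = 20/100 · 96 = 19.2.
Cumulative frequencies: 7, 26, 35, 62, 75, 78, 96.
Observation 19.2 falls in the class 40 – <50.
L = 40, CF = 7, f = 19, h = 10.
P20 = 40 + ((19.2 − 7)/19)·10 = 40 + 6.42105 = 46.4211.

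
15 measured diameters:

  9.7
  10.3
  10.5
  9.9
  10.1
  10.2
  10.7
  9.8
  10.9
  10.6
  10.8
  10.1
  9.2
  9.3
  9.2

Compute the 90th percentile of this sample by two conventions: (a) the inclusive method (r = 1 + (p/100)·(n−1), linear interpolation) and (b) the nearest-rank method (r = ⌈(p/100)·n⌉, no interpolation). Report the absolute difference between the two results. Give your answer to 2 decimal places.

Sorted: 9.2, 9.2, 9.3, 9.7, 9.8, 9.9, 10.1, 10.1, 10.2, 10.3, 10.5, 10.6, 10.7, 10.8, 10.9.
n = 15.
(a) r = 13.6; between ranks 13 (10.7) and 14 (10.8): 10.76.
(b) the nearest-rank method: rank 14 → 10.8.
|10.76 − 10.8| = 0.04.

0.04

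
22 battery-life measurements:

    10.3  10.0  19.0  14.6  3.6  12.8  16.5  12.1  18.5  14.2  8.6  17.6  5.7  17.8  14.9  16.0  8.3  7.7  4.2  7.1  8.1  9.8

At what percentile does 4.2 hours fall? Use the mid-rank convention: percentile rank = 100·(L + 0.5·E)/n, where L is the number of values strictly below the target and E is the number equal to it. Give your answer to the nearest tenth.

6.8

Sorted: 3.6, 4.2, 5.7, 7.1, 7.7, 8.1, 8.3, 8.6, 9.8, 10.0, 10.3, 12.1, 12.8, 14.2, 14.6, 14.9, 16.0, 16.5, 17.6, 17.8, 18.5, 19.0.
Count below 4.2: L = 1; count equal: E = 1; n = 22.
Percentile rank = 100·(1 + 0.5·1)/22 = 100·1.5/22 = 6.818.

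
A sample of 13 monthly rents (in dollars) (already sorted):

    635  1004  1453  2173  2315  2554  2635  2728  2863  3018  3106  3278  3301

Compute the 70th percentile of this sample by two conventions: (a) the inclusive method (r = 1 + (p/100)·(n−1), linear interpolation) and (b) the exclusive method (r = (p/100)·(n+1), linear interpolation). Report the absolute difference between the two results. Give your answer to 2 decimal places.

62.00

n = 13.
(a) r = 9.4; between ranks 9 (2863) and 10 (3018): 2925.
(b) r = 9.8; between ranks 9 (2863) and 10 (3018): 2987.
|2925 − 2987| = 62.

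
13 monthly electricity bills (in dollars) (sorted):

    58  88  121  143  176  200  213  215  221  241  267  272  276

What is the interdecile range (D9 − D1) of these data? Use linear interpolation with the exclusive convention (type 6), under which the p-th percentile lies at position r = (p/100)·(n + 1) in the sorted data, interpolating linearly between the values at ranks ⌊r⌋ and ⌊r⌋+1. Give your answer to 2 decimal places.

204.40

n = 13.
P10: r = 1.4; ranks 1–2 are 58, 88; interpolating gives 70.
P90: r = 12.6; ranks 12–13 are 272, 276; interpolating gives 274.4.
Difference: 274.4 − 70 = 204.4.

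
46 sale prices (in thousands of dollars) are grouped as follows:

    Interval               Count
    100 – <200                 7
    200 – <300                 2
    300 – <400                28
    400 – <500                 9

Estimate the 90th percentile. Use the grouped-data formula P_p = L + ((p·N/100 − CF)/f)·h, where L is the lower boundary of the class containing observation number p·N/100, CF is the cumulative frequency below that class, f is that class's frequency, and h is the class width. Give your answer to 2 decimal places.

448.89

N = 46; target position k = 90/100 · 46 = 41.4.
Cumulative frequencies: 7, 9, 37, 46.
Observation 41.4 falls in the class 400 – <500.
L = 400, CF = 37, f = 9, h = 100.
P90 = 400 + ((41.4 − 37)/9)·100 = 400 + 48.8889 = 448.889.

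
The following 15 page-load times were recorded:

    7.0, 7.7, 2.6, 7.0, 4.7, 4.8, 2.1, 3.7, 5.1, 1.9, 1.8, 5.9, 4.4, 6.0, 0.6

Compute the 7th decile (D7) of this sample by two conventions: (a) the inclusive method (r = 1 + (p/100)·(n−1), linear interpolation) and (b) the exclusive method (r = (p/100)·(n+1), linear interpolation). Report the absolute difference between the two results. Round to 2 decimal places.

0.18

Sorted: 0.6, 1.8, 1.9, 2.1, 2.6, 3.7, 4.4, 4.7, 4.8, 5.1, 5.9, 6.0, 7.0, 7.0, 7.7.
n = 15.
(a) r = 10.8; between ranks 10 (5.1) and 11 (5.9): 5.74.
(b) r = 11.2; between ranks 11 (5.9) and 12 (6.0): 5.92.
|5.74 − 5.92| = 0.18.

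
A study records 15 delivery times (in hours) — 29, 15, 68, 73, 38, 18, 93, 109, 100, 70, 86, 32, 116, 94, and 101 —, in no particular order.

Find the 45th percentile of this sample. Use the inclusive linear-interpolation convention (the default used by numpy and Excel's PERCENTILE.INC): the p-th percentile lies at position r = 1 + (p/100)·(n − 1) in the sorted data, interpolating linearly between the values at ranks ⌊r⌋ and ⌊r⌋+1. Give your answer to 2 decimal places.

Sorted: 15, 18, 29, 32, 38, 68, 70, 73, 86, 93, 94, 100, 101, 109, 116.
n = 15.
r = 1 + (45/100)·(15 − 1) = 1 + 6.3 = 7.3.
Rank 7 is 70 and rank 8 is 73.
Interpolate: 70 + 0.3·(73 − 70) = 70 + 0.3·3 = 70.9.

70.90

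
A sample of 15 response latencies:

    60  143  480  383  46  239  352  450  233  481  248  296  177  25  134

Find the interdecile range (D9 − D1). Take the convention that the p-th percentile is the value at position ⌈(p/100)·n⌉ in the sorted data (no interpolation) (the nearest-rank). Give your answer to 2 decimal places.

Sorted: 25, 46, 60, 134, 143, 177, 233, 239, 248, 296, 352, 383, 450, 480, 481.
n = 15.
P10: rank ⌈10/100·15⌉ = 2 → 46.
P90: rank ⌈90/100·15⌉ = 14 → 480.
Difference: 480 − 46 = 434.

434.00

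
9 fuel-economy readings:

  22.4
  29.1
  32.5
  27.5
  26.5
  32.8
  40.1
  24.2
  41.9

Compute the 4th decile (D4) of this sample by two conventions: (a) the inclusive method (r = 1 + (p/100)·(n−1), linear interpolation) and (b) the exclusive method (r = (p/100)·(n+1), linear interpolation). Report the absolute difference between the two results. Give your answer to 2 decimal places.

0.32

Sorted: 22.4, 24.2, 26.5, 27.5, 29.1, 32.5, 32.8, 40.1, 41.9.
n = 9.
(a) r = 4.2; between ranks 4 (27.5) and 5 (29.1): 27.82.
(b) r = 4 → value at rank 4 = 27.5.
|27.82 − 27.5| = 0.32.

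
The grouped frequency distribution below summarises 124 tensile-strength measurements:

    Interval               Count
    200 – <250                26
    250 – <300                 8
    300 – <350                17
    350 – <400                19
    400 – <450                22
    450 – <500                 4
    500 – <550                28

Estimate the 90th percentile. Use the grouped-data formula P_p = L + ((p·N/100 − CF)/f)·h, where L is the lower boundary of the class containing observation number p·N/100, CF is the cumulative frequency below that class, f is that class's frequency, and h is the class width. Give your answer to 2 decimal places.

N = 124; target position k = 90/100 · 124 = 111.6.
Cumulative frequencies: 26, 34, 51, 70, 92, 96, 124.
Observation 111.6 falls in the class 500 – <550.
L = 500, CF = 96, f = 28, h = 50.
P90 = 500 + ((111.6 − 96)/28)·50 = 500 + 27.8571 = 527.857.

527.86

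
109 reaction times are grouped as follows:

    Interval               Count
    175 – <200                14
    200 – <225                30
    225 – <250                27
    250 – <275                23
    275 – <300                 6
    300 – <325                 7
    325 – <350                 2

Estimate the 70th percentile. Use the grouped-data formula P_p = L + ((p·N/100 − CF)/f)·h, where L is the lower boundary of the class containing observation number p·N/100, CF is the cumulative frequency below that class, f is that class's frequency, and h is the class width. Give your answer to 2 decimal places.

255.76

N = 109; target position k = 70/100 · 109 = 76.3.
Cumulative frequencies: 14, 44, 71, 94, 100, 107, 109.
Observation 76.3 falls in the class 250 – <275.
L = 250, CF = 71, f = 23, h = 25.
P70 = 250 + ((76.3 − 71)/23)·25 = 250 + 5.76087 = 255.761.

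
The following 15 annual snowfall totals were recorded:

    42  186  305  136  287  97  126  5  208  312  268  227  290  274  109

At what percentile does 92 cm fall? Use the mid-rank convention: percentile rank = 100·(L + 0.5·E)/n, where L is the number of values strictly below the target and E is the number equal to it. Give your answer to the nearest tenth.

Sorted: 5, 42, 97, 109, 126, 136, 186, 208, 227, 268, 274, 287, 290, 305, 312.
Count below 92: L = 2; count equal: E = 0; n = 15.
Percentile rank = 100·(2 + 0.5·0)/15 = 100·2/15 = 13.33.

13.3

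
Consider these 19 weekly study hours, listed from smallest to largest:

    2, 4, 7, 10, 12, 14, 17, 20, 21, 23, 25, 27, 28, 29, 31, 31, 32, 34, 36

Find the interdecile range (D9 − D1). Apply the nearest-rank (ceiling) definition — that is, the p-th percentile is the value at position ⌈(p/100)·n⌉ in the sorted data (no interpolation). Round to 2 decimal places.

30.00

n = 19.
P10: rank ⌈10/100·19⌉ = 2 → 4.
P90: rank ⌈90/100·19⌉ = 18 → 34.
Difference: 34 − 4 = 30.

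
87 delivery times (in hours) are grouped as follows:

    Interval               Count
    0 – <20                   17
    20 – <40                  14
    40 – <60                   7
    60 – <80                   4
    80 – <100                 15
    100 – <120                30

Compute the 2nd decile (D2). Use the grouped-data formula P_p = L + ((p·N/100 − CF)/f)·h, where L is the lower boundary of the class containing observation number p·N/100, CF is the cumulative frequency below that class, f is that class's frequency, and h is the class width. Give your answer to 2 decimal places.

20.57

N = 87; target position k = 20/100 · 87 = 17.4.
Cumulative frequencies: 17, 31, 38, 42, 57, 87.
Observation 17.4 falls in the class 20 – <40.
L = 20, CF = 17, f = 14, h = 20.
P20 = 20 + ((17.4 − 17)/14)·20 = 20 + 0.571429 = 20.5714.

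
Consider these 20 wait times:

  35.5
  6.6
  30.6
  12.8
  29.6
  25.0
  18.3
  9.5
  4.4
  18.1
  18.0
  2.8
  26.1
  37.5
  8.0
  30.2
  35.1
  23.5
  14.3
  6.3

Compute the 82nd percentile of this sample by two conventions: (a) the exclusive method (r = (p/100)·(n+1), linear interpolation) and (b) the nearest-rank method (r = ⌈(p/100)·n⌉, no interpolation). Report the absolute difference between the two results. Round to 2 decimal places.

Sorted: 2.8, 4.4, 6.3, 6.6, 8.0, 9.5, 12.8, 14.3, 18.0, 18.1, 18.3, 23.5, 25.0, 26.1, 29.6, 30.2, 30.6, 35.1, 35.5, 37.5.
n = 20.
(a) r = 17.22; between ranks 17 (30.6) and 18 (35.1): 31.59.
(b) the nearest-rank method: rank 17 → 30.6.
|31.59 − 30.6| = 0.99.

0.99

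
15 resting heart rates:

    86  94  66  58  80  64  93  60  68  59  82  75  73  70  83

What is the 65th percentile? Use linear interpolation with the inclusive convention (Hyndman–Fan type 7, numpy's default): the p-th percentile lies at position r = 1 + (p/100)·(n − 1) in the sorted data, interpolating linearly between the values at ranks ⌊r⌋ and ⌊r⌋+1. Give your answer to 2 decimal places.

80.20

Sorted: 58, 59, 60, 64, 66, 68, 70, 73, 75, 80, 82, 83, 86, 93, 94.
n = 15.
r = 1 + (65/100)·(15 − 1) = 1 + 9.1 = 10.1.
Rank 10 is 80 and rank 11 is 82.
Interpolate: 80 + 0.1·(82 − 80) = 80 + 0.1·2 = 80.2.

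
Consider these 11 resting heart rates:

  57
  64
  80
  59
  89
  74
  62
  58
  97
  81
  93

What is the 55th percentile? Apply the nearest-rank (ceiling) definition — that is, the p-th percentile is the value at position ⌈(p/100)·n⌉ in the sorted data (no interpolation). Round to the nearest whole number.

80

Sorted: 57, 58, 59, 62, 64, 74, 80, 81, 89, 93, 97.
n = 11.
Position = ⌈55/100 · 11⌉ = ⌈6.05⌉ = 7.
The value at rank 7 is 80.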